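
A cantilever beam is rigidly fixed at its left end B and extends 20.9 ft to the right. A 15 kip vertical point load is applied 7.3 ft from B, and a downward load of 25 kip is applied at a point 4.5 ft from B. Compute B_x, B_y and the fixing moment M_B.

B_x = 0, B_y = 40.00 kip, M_B = 222.0 kip·ft

ΣF_x = 0: B_x = 0.
ΣF_y = 0: B_y − 15 − 25 = 0 → B_y = 40.00 kip.
ΣM about B: M_B − 15·7.3 − 25·4.5 = 0 → M_B = 222.0 kip·ft.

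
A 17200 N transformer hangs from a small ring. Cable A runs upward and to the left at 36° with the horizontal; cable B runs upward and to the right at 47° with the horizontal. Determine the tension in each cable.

T_A = 11820 N, T_B = 14020 N

ΣF_x = 0: −T_A·cos36° + T_B·cos47° = 0 → T_B = 1.18624·T_A.
ΣF_y = 0: T_A·sin36° + T_B·sin47° = 17200.
Substitute: T_A·(0.587785 + 1.18624·0.731354) = 17200 → T_A = 11818.5 ≈ 11820 N.
Then T_B = 1.18624 × 11818.5 = 14020 N.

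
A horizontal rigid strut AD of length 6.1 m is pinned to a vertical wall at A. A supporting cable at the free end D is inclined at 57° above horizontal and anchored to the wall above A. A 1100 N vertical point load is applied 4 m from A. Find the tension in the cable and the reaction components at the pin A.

ΣM about A: T·sin57°·6.1 − 1100·4 = 0 → T = 4400/(6.1·0.838671) = 860.065 ≈ 860.1 N.
ΣF_x = 0: A_x − T·cos57° = 0 → A_x = 860.065 × 0.544639 = 468.4 N.
ΣF_y = 0: A_y + T·sin57° − 1100 = 0 → A_y = 1100 − 860.065 × 0.838671 = 378.7 N.

T = 860.1 N, A_x = 468.4 N, A_y = 378.7 N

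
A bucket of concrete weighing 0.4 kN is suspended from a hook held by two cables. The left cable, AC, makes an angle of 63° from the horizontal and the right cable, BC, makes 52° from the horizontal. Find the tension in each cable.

ΣF_x = 0: −T_AC·cos63° + T_BC·cos52° = 0 → T_BC = 0.737403·T_AC.
ΣF_y = 0: T_AC·sin63° + T_BC·sin52° = 0.4.
Substitute: T_AC·(0.891007 + 0.737403·0.788011) = 0.4 → T_AC = 0.271723 ≈ 0.2717 kN.
Then T_BC = 0.737403 × 0.271723 = 0.2004 kN.

T_AC = 0.2717 kN, T_BC = 0.2004 kN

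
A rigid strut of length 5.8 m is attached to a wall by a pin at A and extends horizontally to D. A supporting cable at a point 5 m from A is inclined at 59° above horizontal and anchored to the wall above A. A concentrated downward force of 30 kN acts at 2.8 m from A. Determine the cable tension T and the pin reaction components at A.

T = 19.60 kN, A_x = 10.09 kN, A_y = 13.20 kN

ΣM about A: T·sin59°·5 − 30·2.8 = 0 → T = 84/(5·0.857167) = 19.5994 ≈ 19.60 kN.
ΣF_x = 0: A_x − T·cos59° = 0 → A_x = 19.5994 × 0.515038 = 10.09 kN.
ΣF_y = 0: A_y + T·sin59° − 30 = 0 → A_y = 30 − 19.5994 × 0.857167 = 13.20 kN.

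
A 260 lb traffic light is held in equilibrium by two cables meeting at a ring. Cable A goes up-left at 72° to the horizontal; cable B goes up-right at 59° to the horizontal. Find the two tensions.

ΣF_x = 0: −T_A·cos72° + T_B·cos59° = 0 → T_B = 0.599989·T_A.
ΣF_y = 0: T_A·sin72° + T_B·sin59° = 260.
Substitute: T_A·(0.951057 + 0.599989·0.857167) = 260 → T_A = 177.432 ≈ 177.4 lb.
Then T_B = 0.599989 × 177.432 = 106.5 lb.

T_A = 177.4 lb, T_B = 106.5 lb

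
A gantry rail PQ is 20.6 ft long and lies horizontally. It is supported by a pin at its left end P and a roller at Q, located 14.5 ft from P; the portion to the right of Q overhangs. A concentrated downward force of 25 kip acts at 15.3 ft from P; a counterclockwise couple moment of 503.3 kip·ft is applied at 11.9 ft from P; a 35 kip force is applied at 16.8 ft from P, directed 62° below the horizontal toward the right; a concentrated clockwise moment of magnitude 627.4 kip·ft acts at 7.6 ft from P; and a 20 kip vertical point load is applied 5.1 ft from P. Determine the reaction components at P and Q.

Moments about P: Q_y·14.5 − 25·15.3 + 503.3 − 35·sin62°·16.8 − 627.4 − 20·5.1 = 0 → Q_y = 1127.77/14.5 = 77.7772 ≈ 77.78 kip.
ΣF_y = 0: P_y + 77.7772 − 25 − 35·sin62° − 20 = 0 → P_y = -1.874 kip.
ΣF_x = 0: P_x + 35·cos62° = 0 → P_x = -16.43 kip.

P_x = -16.43 kip, P_y = -1.874 kip, Q_y = 77.78 kip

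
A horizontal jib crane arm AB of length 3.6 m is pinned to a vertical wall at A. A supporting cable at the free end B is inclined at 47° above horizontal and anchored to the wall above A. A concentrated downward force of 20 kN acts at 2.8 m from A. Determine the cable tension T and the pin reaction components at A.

ΣM about A: T·sin47°·3.6 − 20·2.8 = 0 → T = 56/(3.6·0.731354) = 21.2695 ≈ 21.27 kN.
ΣF_x = 0: A_x − T·cos47° = 0 → A_x = 21.2695 × 0.681998 = 14.51 kN.
ΣF_y = 0: A_y + T·sin47° − 20 = 0 → A_y = 20 − 21.2695 × 0.731354 = 4.444 kN.

T = 21.27 kN, A_x = 14.51 kN, A_y = 4.444 kN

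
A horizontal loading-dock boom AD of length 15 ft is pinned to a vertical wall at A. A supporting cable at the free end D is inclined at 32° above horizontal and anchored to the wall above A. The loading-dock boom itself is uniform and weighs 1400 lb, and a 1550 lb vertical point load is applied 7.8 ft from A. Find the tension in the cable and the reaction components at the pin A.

T = 2842 lb, A_x = 2410 lb, A_y = 1444 lb

ΣM about A: T·sin32°·15 − 1400·7.5 − 1550·7.8 = 0 → T = 22590/(15·0.529919) = 2841.94 ≈ 2842 lb.
ΣF_x = 0: A_x − T·cos32° = 0 → A_x = 2841.94 × 0.848048 = 2410 lb.
ΣF_y = 0: A_y + T·sin32° − 1400 − 1550 = 0 → A_y = 2950 − 2841.94 × 0.529919 = 1444 lb.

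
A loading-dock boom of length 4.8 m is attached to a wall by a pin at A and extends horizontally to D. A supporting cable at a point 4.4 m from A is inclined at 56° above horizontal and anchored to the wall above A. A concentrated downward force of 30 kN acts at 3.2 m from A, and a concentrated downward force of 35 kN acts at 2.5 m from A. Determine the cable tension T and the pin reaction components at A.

T = 50.30 kN, A_x = 28.13 kN, A_y = 23.30 kN

ΣM about A: T·sin56°·4.4 − 30·3.2 − 35·2.5 = 0 → T = 183.5/(4.4·0.829038) = 50.3047 ≈ 50.30 kN.
ΣF_x = 0: A_x − T·cos56° = 0 → A_x = 50.3047 × 0.559193 = 28.13 kN.
ΣF_y = 0: A_y + T·sin56° − 30 − 35 = 0 → A_y = 65 − 50.3047 × 0.829038 = 23.30 kN.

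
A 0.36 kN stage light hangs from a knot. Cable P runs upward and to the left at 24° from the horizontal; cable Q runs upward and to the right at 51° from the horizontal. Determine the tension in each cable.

ΣF_x = 0: −T_P·cos24° + T_Q·cos51° = 0 → T_Q = 1.45164·T_P.
ΣF_y = 0: T_P·sin24° + T_Q·sin51° = 0.36.
Substitute: T_P·(0.406737 + 1.45164·0.777146) = 0.36 → T_P = 0.234547 ≈ 0.2345 kN.
Then T_Q = 1.45164 × 0.234547 = 0.3405 kN.

T_P = 0.2345 kN, T_Q = 0.3405 kN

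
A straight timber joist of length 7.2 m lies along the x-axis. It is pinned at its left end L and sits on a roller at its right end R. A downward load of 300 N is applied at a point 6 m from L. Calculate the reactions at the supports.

L_x = 0, L_y = 50.00 N, R_y = 250.0 N

Moments about L: R_y·7.2 − 300·6 = 0 → R_y = 1800/7.2 = 250.0 N.
ΣF_y = 0: L_y + 250 − 300 = 0 → L_y = 50.00 N.
ΣF_x = 0: no horizontal applied forces, so L_x = 0.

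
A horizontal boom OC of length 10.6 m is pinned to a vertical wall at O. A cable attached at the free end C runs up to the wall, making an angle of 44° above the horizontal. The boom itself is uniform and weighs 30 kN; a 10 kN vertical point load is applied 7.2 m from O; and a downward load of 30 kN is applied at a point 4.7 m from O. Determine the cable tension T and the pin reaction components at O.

ΣM about O: T·sin44°·10.6 − 30·5.3 − 10·7.2 − 30·4.7 = 0 → T = 372/(10.6·0.694658) = 50.5203 ≈ 50.52 kN.
ΣF_x = 0: O_x − T·cos44° = 0 → O_x = 50.5203 × 0.71934 = 36.34 kN.
ΣF_y = 0: O_y + T·sin44° − 30 − 10 − 30 = 0 → O_y = 70 − 50.5203 × 0.694658 = 34.91 kN.

T = 50.52 kN, O_x = 36.34 kN, O_y = 34.91 kN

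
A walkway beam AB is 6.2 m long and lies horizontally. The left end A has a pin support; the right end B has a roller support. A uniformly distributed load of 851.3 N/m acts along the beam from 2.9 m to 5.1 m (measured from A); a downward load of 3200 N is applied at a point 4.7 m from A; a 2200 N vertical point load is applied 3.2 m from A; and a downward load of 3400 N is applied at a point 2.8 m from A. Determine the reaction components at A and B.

Resultant of the distributed load: 851.3 × 2.2 = 1872.86 N at 4 m from A.
Moments about A: B_y·6.2 − (851.3·2.2)·4 − 3200·4.7 − 2200·3.2 − 3400·2.8 = 0 → B_y = 39091.44/6.2 = 6305.07 ≈ 6305 N.
ΣF_y = 0: A_y + 6305.07 − 851.3·2.2 − 3200 − 2200 − 3400 = 0 → A_y = 4368 N.
ΣF_x = 0: no horizontal applied forces, so A_x = 0.

A_x = 0, A_y = 4368 N, B_y = 6305 N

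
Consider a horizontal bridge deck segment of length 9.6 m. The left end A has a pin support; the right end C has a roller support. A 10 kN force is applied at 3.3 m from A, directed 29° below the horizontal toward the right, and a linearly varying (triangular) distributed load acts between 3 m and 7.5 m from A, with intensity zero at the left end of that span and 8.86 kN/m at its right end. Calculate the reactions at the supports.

A_x = -8.746 kN, A_y = 10.66 kN, C_y = 14.13 kN

Resultant of the triangular load: ½ × 8.86 × 4.5 = 19.935 kN, acting at 6 m from A (one-third of the span from the peak).
ΣM about A: C_y·9.6 − 10·sin29°·3.3 − (½·8.86·4.5)·6 = 0 → C_y = 135.609/9.6 = 14.1259 ≈ 14.13 kN.
ΣF_y = 0: A_y + 14.1259 − 10·sin29° − ½·8.86·4.5 = 0 → A_y = 10.66 kN.
ΣF_x = 0: A_x + 10·cos29° = 0 → A_x = -8.746 kN.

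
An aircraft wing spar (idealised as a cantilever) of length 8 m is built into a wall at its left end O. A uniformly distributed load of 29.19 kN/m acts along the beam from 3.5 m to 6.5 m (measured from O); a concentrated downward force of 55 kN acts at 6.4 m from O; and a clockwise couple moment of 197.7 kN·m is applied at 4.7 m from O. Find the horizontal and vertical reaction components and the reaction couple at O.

Resultant of the distributed load: 29.19 × 3 = 87.57 kN at 5 m from O.
ΣF_x = 0: O_x = 0.
ΣF_y = 0: O_y − 29.19·3 − 55 = 0 → O_y = 142.6 kN.
ΣM about O: M_O − (29.19·3)·5 − 55·6.4 − 197.7 = 0 → M_O = 987.5 kN·m.

O_x = 0, O_y = 142.6 kN, M_O = 987.5 kN·m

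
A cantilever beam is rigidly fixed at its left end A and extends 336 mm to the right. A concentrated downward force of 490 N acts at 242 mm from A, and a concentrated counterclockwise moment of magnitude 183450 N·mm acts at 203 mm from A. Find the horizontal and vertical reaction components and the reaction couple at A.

ΣF_x = 0: A_x = 0.
ΣF_y = 0: A_y − 490 = 0 → A_y = 490.0 N.
ΣM about A: M_A − 490·242 + 183450 = 0 → M_A = -64870 N·mm.

A_x = 0, A_y = 490.0 N, M_A = -64870 N·mm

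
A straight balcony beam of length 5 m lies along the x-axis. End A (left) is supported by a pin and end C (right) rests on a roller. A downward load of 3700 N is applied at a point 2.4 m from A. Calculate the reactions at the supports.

A_x = 0, A_y = 1924 N, C_y = 1776 N

Taking moments about A: C_y·5 − 3700·2.4 = 0 → C_y = 8880/5 = 1776 N.
ΣF_y = 0: A_y + 1776 − 3700 = 0 → A_y = 1924 N.
ΣF_x = 0: no horizontal applied forces, so A_x = 0.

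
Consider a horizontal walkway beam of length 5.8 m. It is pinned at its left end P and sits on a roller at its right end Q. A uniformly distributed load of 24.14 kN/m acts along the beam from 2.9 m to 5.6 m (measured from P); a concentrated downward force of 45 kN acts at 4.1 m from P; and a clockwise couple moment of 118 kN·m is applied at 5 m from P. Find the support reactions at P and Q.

P_x = 0, P_y = 10.26 kN, Q_y = 99.91 kN

Resultant of the distributed load: 24.14 × 2.7 = 65.178 kN at 4.25 m from P.
Moments about P: Q_y·5.8 − (24.14·2.7)·4.25 − 45·4.1 − 118 = 0 → Q_y = 579.5065/5.8 = 99.9149 ≈ 99.91 kN.
ΣF_y = 0: P_y + 99.9149 − 24.14·2.7 − 45 = 0 → P_y = 10.26 kN.
ΣF_x = 0: no horizontal applied forces, so P_x = 0.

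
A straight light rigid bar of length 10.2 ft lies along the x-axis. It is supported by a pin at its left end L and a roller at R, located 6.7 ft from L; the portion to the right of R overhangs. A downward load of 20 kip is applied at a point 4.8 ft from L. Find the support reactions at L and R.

ΣM about L: R_y·6.7 − 20·4.8 = 0 → R_y = 96/6.7 = 14.3284 ≈ 14.33 kip.
ΣF_y = 0: L_y + 14.3284 − 20 = 0 → L_y = 5.672 kip.
ΣF_x = 0: no horizontal applied forces, so L_x = 0.

L_x = 0, L_y = 5.672 kip, R_y = 14.33 kip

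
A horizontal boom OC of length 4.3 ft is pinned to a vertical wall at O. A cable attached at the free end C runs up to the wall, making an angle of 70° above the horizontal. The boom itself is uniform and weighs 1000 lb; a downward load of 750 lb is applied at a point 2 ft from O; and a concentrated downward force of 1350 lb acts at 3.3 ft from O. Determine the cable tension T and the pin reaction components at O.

ΣM about O: T·sin70°·4.3 − 1000·2.15 − 750·2 − 1350·3.3 = 0 → T = 8105/(4.3·0.939693) = 2005.85 ≈ 2006 lb.
ΣF_x = 0: O_x − T·cos70° = 0 → O_x = 2005.85 × 0.34202 = 686.0 lb.
ΣF_y = 0: O_y + T·sin70° − 1000 − 750 − 1350 = 0 → O_y = 3100 − 2005.85 × 0.939693 = 1215 lb.

T = 2006 lb, O_x = 686.0 lb, O_y = 1215 lb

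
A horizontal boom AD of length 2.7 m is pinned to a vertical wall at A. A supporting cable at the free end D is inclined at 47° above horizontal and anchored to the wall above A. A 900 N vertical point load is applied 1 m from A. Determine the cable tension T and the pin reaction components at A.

T = 455.8 N, A_x = 310.8 N, A_y = 566.7 N

ΣM about A: T·sin47°·2.7 − 900·1 = 0 → T = 900/(2.7·0.731354) = 455.776 ≈ 455.8 N.
ΣF_x = 0: A_x − T·cos47° = 0 → A_x = 455.776 × 0.681998 = 310.8 N.
ΣF_y = 0: A_y + T·sin47° − 900 = 0 → A_y = 900 − 455.776 × 0.731354 = 566.7 N.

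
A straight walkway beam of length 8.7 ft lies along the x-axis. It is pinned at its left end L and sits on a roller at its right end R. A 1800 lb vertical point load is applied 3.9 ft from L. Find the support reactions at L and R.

ΣM about L: R_y·8.7 − 1800·3.9 = 0 → R_y = 7020/8.7 = 806.897 ≈ 806.9 lb.
ΣF_y = 0: L_y + 806.897 − 1800 = 0 → L_y = 993.1 lb.
ΣF_x = 0: no horizontal applied forces, so L_x = 0.

L_x = 0, L_y = 993.1 lb, R_y = 806.9 lb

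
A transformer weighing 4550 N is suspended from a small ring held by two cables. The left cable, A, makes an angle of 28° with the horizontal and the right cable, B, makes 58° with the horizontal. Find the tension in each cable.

ΣF_x = 0: −T_A·cos28° + T_B·cos58° = 0 → T_B = 1.66619·T_A.
ΣF_y = 0: T_A·sin28° + T_B·sin58° = 4550.
Substitute: T_A·(0.469472 + 1.66619·0.848048) = 4550 → T_A = 2417.02 ≈ 2417 N.
Then T_B = 1.66619 × 2417.02 = 4027 N.

T_A = 2417 N, T_B = 4027 N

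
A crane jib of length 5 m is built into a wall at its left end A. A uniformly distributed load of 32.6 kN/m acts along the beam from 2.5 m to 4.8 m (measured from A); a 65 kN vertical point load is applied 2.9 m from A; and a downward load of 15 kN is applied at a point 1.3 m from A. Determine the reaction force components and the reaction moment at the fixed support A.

A_x = 0, A_y = 155.0 kN, M_A = 481.7 kN·m

Resultant of the distributed load: 32.6 × 2.3 = 74.98 kN at 3.65 m from A.
ΣF_x = 0: A_x = 0.
ΣF_y = 0: A_y − 32.6·2.3 − 65 − 15 = 0 → A_y = 155.0 kN.
ΣM about A: M_A − (32.6·2.3)·3.65 − 65·2.9 − 15·1.3 = 0 → M_A = 481.7 kN·m.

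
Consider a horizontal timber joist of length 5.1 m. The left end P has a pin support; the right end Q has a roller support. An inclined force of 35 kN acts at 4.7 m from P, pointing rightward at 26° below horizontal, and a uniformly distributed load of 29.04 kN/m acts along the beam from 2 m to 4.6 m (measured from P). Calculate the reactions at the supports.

P_x = -31.46 kN, P_y = 27.85 kN, Q_y = 63.00 kN

Resultant of the distributed load: 29.04 × 2.6 = 75.504 kN at 3.3 m from P.
ΣM about P: Q_y·5.1 − 35·sin26°·4.7 − (29.04·2.6)·3.3 = 0 → Q_y = 321.275/5.1 = 62.9951 ≈ 63.00 kN.
ΣF_y = 0: P_y + 62.9951 − 35·sin26° − 29.04·2.6 = 0 → P_y = 27.85 kN.
ΣF_x = 0: P_x + 35·cos26° = 0 → P_x = -31.46 kN.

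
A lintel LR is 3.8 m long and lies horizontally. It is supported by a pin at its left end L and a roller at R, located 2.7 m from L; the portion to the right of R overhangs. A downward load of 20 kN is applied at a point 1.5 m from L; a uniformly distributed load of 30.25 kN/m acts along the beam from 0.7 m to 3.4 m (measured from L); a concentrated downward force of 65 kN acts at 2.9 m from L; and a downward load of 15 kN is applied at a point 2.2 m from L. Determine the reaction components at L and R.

Resultant of the distributed load: 30.25 × 2.7 = 81.675 kN at 2.05 m from L.
Moments about L: R_y·2.7 − 20·1.5 − (30.25·2.7)·2.05 − 65·2.9 − 15·2.2 = 0 → R_y = 418.93375/2.7 = 155.161 ≈ 155.2 kN.
ΣF_y = 0: L_y + 155.161 − 20 − 30.25·2.7 − 65 − 15 = 0 → L_y = 26.51 kN.
ΣF_x = 0: no horizontal applied forces, so L_x = 0.

L_x = 0, L_y = 26.51 kN, R_y = 155.2 kN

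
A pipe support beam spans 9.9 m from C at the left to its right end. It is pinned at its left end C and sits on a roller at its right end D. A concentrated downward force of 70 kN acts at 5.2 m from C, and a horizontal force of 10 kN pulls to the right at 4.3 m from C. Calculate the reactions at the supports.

C_x = -10.00 kN, C_y = 33.23 kN, D_y = 36.77 kN

ΣM about C: D_y·9.9 − 70·5.2 = 0 → D_y = 364/9.9 = 36.7677 ≈ 36.77 kN.
ΣF_y = 0: C_y + 36.7677 − 70 = 0 → C_y = 33.23 kN.
ΣF_x = 0: C_x + 10 = 0 → C_x = -10.00 kN.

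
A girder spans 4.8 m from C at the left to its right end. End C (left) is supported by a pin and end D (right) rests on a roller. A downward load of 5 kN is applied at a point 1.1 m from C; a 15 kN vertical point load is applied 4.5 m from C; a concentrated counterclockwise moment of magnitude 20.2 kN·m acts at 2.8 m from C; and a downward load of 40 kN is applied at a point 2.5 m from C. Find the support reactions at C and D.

C_x = 0, C_y = 28.17 kN, D_y = 31.83 kN

Taking moments about C: D_y·4.8 − 5·1.1 − 15·4.5 + 20.2 − 40·2.5 = 0 → D_y = 152.8/4.8 = 31.8333 ≈ 31.83 kN.
ΣF_y = 0: C_y + 31.8333 − 5 − 15 − 40 = 0 → C_y = 28.17 kN.
ΣF_x = 0: no horizontal applied forces, so C_x = 0.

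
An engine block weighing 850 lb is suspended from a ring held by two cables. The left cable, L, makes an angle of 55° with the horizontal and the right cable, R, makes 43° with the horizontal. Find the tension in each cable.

T_L = 627.8 lb, T_R = 492.3 lb

ΣF_x = 0: −T_L·cos55° + T_R·cos43° = 0 → T_R = 0.784267·T_L.
ΣF_y = 0: T_L·sin55° + T_R·sin43° = 850.
Substitute: T_L·(0.819152 + 0.784267·0.681998) = 850 → T_L = 627.76 ≈ 627.8 lb.
Then T_R = 0.784267 × 627.76 = 492.3 lb.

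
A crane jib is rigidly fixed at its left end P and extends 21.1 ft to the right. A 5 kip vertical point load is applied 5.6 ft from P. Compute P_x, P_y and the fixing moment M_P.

P_x = 0, P_y = 5.000 kip, M_P = 28.00 kip·ft

ΣF_x = 0: P_x = 0.
ΣF_y = 0: P_y − 5 = 0 → P_y = 5.000 kip.
ΣM about P: M_P − 5·5.6 = 0 → M_P = 28.00 kip·ft.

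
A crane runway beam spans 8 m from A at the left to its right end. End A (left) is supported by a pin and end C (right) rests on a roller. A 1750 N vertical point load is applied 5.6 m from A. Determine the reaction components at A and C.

ΣM about A: C_y·8 − 1750·5.6 = 0 → C_y = 9800/8 = 1225 N.
ΣF_y = 0: A_y + 1225 − 1750 = 0 → A_y = 525.0 N.
ΣF_x = 0: no horizontal applied forces, so A_x = 0.

A_x = 0, A_y = 525.0 N, C_y = 1225 N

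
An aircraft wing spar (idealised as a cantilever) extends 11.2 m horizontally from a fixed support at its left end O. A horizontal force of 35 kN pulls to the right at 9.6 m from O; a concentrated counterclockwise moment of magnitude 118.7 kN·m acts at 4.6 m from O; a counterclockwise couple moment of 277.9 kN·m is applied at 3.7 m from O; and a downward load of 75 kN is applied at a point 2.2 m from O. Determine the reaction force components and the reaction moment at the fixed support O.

ΣF_x = 0: O_x + 35 = 0 → O_x = -35.00 kN.
ΣF_y = 0: O_y − 75 = 0 → O_y = 75.00 kN.
ΣM about O: M_O + 118.7 + 277.9 − 75·2.2 = 0 → M_O = -231.6 kN·m.

O_x = -35.00 kN, O_y = 75.00 kN, M_O = -231.6 kN·m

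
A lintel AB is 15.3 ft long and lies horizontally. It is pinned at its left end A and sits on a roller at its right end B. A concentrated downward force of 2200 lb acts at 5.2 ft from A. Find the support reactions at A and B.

A_x = 0, A_y = 1452 lb, B_y = 747.7 lb

Moments about A: B_y·15.3 − 2200·5.2 = 0 → B_y = 11440/15.3 = 747.712 ≈ 747.7 lb.
ΣF_y = 0: A_y + 747.712 − 2200 = 0 → A_y = 1452 lb.
ΣF_x = 0: no horizontal applied forces, so A_x = 0.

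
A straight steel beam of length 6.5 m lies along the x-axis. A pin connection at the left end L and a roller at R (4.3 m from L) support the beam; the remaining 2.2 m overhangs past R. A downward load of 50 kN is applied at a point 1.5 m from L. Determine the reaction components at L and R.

L_x = 0, L_y = 32.56 kN, R_y = 17.44 kN

Moments about L: R_y·4.3 − 50·1.5 = 0 → R_y = 75/4.3 = 17.4419 ≈ 17.44 kN.
ΣF_y = 0: L_y + 17.4419 − 50 = 0 → L_y = 32.56 kN.
ΣF_x = 0: no horizontal applied forces, so L_x = 0.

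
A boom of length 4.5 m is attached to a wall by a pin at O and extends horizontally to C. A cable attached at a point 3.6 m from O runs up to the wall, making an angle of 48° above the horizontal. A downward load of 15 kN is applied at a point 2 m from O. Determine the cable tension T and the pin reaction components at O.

T = 11.21 kN, O_x = 7.503 kN, O_y = 6.667 kN

ΣM about O: T·sin48°·3.6 − 15·2 = 0 → T = 30/(3.6·0.743145) = 11.2136 ≈ 11.21 kN.
ΣF_x = 0: O_x − T·cos48° = 0 → O_x = 11.2136 × 0.669131 = 7.503 kN.
ΣF_y = 0: O_y + T·sin48° − 15 = 0 → O_y = 15 − 11.2136 × 0.743145 = 6.667 kN.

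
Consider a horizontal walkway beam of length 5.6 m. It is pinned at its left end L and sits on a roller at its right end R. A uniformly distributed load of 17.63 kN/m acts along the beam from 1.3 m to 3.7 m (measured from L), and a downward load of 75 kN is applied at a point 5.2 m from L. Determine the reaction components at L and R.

Resultant of the distributed load: 17.63 × 2.4 = 42.312 kN at 2.5 m from L.
Moments about L: R_y·5.6 − (17.63·2.4)·2.5 − 75·5.2 = 0 → R_y = 495.78/5.6 = 88.5321 ≈ 88.53 kN.
ΣF_y = 0: L_y + 88.5321 − 17.63·2.4 − 75 = 0 → L_y = 28.78 kN.
ΣF_x = 0: no horizontal applied forces, so L_x = 0.

L_x = 0, L_y = 28.78 kN, R_y = 88.53 kN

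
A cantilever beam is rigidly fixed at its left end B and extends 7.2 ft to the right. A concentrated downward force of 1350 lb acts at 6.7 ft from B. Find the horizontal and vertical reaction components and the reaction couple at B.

ΣF_x = 0: B_x = 0.
ΣF_y = 0: B_y − 1350 = 0 → B_y = 1350 lb.
ΣM about B: M_B − 1350·6.7 = 0 → M_B = 9045 lb·ft.

B_x = 0, B_y = 1350 lb, M_B = 9045 lb·ft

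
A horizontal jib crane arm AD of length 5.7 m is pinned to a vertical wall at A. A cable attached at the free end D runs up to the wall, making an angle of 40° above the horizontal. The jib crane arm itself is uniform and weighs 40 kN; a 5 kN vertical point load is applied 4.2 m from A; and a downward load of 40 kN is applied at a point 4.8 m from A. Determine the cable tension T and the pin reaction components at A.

ΣM about A: T·sin40°·5.7 − 40·2.85 − 5·4.2 − 40·4.8 = 0 → T = 327/(5.7·0.642788) = 89.2494 ≈ 89.25 kN.
ΣF_x = 0: A_x − T·cos40° = 0 → A_x = 89.2494 × 0.766044 = 68.37 kN.
ΣF_y = 0: A_y + T·sin40° − 40 − 5 − 40 = 0 → A_y = 85 − 89.2494 × 0.642788 = 27.63 kN.

T = 89.25 kN, A_x = 68.37 kN, A_y = 27.63 kN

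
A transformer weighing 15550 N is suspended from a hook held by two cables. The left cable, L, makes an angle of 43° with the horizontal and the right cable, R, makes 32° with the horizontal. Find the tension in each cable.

T_L = 13650 N, T_R = 11770 N

ΣF_x = 0: −T_L·cos43° + T_R·cos32° = 0 → T_R = 0.862396·T_L.
ΣF_y = 0: T_L·sin43° + T_R·sin32° = 15550.
Substitute: T_L·(0.681998 + 0.862396·0.529919) = 15550 → T_L = 13652.4 ≈ 13650 N.
Then T_R = 0.862396 × 13652.4 = 11770 N.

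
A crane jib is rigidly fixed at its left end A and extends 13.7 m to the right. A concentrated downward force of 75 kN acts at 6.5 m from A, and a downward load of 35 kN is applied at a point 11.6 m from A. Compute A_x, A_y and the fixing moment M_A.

A_x = 0, A_y = 110.0 kN, M_A = 893.5 kN·m

ΣF_x = 0: A_x = 0.
ΣF_y = 0: A_y − 75 − 35 = 0 → A_y = 110.0 kN.
ΣM about A: M_A − 75·6.5 − 35·11.6 = 0 → M_A = 893.5 kN·m.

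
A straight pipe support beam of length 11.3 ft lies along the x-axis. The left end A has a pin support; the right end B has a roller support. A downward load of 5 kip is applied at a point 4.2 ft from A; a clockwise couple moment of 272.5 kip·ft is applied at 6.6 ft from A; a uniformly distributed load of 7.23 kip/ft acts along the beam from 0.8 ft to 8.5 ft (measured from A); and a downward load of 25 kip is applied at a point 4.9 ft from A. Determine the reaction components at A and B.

Resultant of the distributed load: 7.23 × 7.7 = 55.671 kip at 4.65 ft from A.
Moments about A: B_y·11.3 − 5·4.2 − 272.5 − (7.23·7.7)·4.65 − 25·4.9 = 0 → B_y = 674.87015/11.3 = 59.723 ≈ 59.72 kip.
ΣF_y = 0: A_y + 59.723 − 5 − 7.23·7.7 − 25 = 0 → A_y = 25.95 kip.
ΣF_x = 0: no horizontal applied forces, so A_x = 0.

A_x = 0, A_y = 25.95 kip, B_y = 59.72 kip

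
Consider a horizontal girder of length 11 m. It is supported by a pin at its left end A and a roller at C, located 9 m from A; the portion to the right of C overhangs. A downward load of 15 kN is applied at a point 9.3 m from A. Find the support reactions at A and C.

ΣM about A: C_y·9 − 15·9.3 = 0 → C_y = 139.5/9 = 15.50 kN.
ΣF_y = 0: A_y + 15.5 − 15 = 0 → A_y = -0.5000 kN.
ΣF_x = 0: no horizontal applied forces, so A_x = 0.

A_x = 0, A_y = -0.5000 kN, C_y = 15.50 kN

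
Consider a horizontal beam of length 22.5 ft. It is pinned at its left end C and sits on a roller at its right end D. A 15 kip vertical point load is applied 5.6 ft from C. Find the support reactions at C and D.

C_x = 0, C_y = 11.27 kip, D_y = 3.733 kip

ΣM about C: D_y·22.5 − 15·5.6 = 0 → D_y = 84/22.5 = 3.73333 ≈ 3.733 kip.
ΣF_y = 0: C_y + 3.73333 − 15 = 0 → C_y = 11.27 kip.
ΣF_x = 0: no horizontal applied forces, so C_x = 0.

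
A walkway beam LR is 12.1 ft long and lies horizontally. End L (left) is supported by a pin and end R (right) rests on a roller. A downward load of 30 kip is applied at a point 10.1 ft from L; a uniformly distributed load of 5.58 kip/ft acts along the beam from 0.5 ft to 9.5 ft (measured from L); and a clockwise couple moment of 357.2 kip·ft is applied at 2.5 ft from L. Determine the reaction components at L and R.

L_x = 0, L_y = 4.906 kip, R_y = 75.31 kip

Resultant of the distributed load: 5.58 × 9 = 50.22 kip at 5 ft from L.
Taking moments about L: R_y·12.1 − 30·10.1 − (5.58·9)·5 − 357.2 = 0 → R_y = 911.3/12.1 = 75.314 ≈ 75.31 kip.
ΣF_y = 0: L_y + 75.314 − 30 − 5.58·9 = 0 → L_y = 4.906 kip.
ΣF_x = 0: no horizontal applied forces, so L_x = 0.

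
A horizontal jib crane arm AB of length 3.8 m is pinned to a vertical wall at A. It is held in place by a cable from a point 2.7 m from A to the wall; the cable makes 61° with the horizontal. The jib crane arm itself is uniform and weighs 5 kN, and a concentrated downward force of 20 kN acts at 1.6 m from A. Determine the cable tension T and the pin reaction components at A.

T = 17.57 kN, A_x = 8.520 kN, A_y = 9.630 kN

ΣM about A: T·sin61°·2.7 − 5·1.9 − 20·1.6 = 0 → T = 41.5/(2.7·0.87462) = 17.5738 ≈ 17.57 kN.
ΣF_x = 0: A_x − T·cos61° = 0 → A_x = 17.5738 × 0.48481 = 8.520 kN.
ΣF_y = 0: A_y + T·sin61° − 5 − 20 = 0 → A_y = 25 − 17.5738 × 0.87462 = 9.630 kN.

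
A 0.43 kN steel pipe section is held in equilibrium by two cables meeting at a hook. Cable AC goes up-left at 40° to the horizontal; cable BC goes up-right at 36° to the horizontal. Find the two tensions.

T_AC = 0.3585 kN, T_BC = 0.3395 kN

ΣF_x = 0: −T_AC·cos40° + T_BC·cos36° = 0 → T_BC = 0.946883·T_AC.
ΣF_y = 0: T_AC·sin40° + T_BC·sin36° = 0.43.
Substitute: T_AC·(0.642788 + 0.946883·0.587785) = 0.43 → T_AC = 0.358527 ≈ 0.3585 kN.
Then T_BC = 0.946883 × 0.358527 = 0.3395 kN.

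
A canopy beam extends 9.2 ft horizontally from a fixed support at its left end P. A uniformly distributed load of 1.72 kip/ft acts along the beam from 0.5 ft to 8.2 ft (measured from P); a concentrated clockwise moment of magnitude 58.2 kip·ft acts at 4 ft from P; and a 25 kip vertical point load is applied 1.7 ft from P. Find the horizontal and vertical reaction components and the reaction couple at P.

P_x = 0, P_y = 38.24 kip, M_P = 158.3 kip·ft

Resultant of the distributed load: 1.72 × 7.7 = 13.244 kip at 4.35 ft from P.
ΣF_x = 0: P_x = 0.
ΣF_y = 0: P_y − 1.72·7.7 − 25 = 0 → P_y = 38.24 kip.
ΣM about P: M_P − (1.72·7.7)·4.35 − 58.2 − 25·1.7 = 0 → M_P = 158.3 kip·ft.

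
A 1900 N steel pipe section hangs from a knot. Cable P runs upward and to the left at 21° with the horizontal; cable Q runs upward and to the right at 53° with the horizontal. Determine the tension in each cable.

T_P = 1190 N, T_Q = 1845 N

ΣF_x = 0: −T_P·cos21° + T_Q·cos53° = 0 → T_Q = 1.55127·T_P.
ΣF_y = 0: T_P·sin21° + T_Q·sin53° = 1900.
Substitute: T_P·(0.358368 + 1.55127·0.798636) = 1900 → T_P = 1189.53 ≈ 1190 N.
Then T_Q = 1.55127 × 1189.53 = 1845 N.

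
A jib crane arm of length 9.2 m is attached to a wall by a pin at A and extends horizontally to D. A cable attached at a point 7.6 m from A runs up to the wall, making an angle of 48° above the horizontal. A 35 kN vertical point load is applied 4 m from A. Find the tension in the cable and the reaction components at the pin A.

ΣM about A: T·sin48°·7.6 − 35·4 = 0 → T = 140/(7.6·0.743145) = 24.788 ≈ 24.79 kN.
ΣF_x = 0: A_x − T·cos48° = 0 → A_x = 24.788 × 0.669131 = 16.59 kN.
ΣF_y = 0: A_y + T·sin48° − 35 = 0 → A_y = 35 − 24.788 × 0.743145 = 16.58 kN.

T = 24.79 kN, A_x = 16.59 kN, A_y = 16.58 kN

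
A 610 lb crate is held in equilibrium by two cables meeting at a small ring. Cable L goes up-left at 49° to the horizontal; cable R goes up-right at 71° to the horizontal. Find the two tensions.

ΣF_x = 0: −T_L·cos49° + T_R·cos71° = 0 → T_R = 2.01512·T_L.
ΣF_y = 0: T_L·sin49° + T_R·sin71° = 610.
Substitute: T_L·(0.75471 + 2.01512·0.945519) = 610 → T_L = 229.319 ≈ 229.3 lb.
Then T_R = 2.01512 × 229.319 = 462.1 lb.

T_L = 229.3 lb, T_R = 462.1 lb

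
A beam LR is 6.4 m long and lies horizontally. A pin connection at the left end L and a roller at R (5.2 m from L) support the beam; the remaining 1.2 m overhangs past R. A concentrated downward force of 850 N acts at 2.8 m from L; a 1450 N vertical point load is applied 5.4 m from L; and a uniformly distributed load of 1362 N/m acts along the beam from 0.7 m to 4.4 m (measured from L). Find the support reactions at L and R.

Resultant of the distributed load: 1362 × 3.7 = 5039.4 N at 2.55 m from L.
Taking moments about L: R_y·5.2 − 850·2.8 − 1450·5.4 − (1362·3.7)·2.55 = 0 → R_y = 23060.47/5.2 = 4434.71 ≈ 4435 N.
ΣF_y = 0: L_y + 4434.71 − 850 − 1450 − 1362·3.7 = 0 → L_y = 2905 N.
ΣF_x = 0: no horizontal applied forces, so L_x = 0.

L_x = 0, L_y = 2905 N, R_y = 4435 N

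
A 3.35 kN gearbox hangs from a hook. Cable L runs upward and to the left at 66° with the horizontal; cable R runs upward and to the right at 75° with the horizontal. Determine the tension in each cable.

T_L = 1.378 kN, T_R = 2.165 kN

ΣF_x = 0: −T_L·cos66° + T_R·cos75° = 0 → T_R = 1.57151·T_L.
ΣF_y = 0: T_L·sin66° + T_R·sin75° = 3.35.
Substitute: T_L·(0.913545 + 1.57151·0.965926) = 3.35 → T_L = 1.37775 ≈ 1.378 kN.
Then T_R = 1.57151 × 1.37775 = 2.165 kN.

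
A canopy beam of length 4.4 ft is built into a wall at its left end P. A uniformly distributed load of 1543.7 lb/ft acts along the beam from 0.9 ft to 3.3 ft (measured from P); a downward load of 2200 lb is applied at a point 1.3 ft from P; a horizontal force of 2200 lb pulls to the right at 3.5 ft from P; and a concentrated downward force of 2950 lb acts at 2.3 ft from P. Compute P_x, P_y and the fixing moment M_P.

P_x = -2200 lb, P_y = 8855 lb, M_P = 17430 lb·ft

Resultant of the distributed load: 1543.7 × 2.4 = 3704.88 lb at 2.1 ft from P.
ΣF_x = 0: P_x + 2200 = 0 → P_x = -2200 lb.
ΣF_y = 0: P_y − 1543.7·2.4 − 2200 − 2950 = 0 → P_y = 8855 lb.
ΣM about P: M_P − (1543.7·2.4)·2.1 − 2200·1.3 − 2950·2.3 = 0 → M_P = 17430 lb·ft.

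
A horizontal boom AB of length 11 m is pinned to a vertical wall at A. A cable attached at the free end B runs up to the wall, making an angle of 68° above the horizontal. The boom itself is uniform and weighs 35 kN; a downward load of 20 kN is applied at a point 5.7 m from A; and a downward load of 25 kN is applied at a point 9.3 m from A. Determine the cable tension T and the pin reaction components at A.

T = 52.85 kN, A_x = 19.80 kN, A_y = 31.00 kN

ΣM about A: T·sin68°·11 − 35·5.5 − 20·5.7 − 25·9.3 = 0 → T = 539/(11·0.927184) = 52.8482 ≈ 52.85 kN.
ΣF_x = 0: A_x − T·cos68° = 0 → A_x = 52.8482 × 0.374607 = 19.80 kN.
ΣF_y = 0: A_y + T·sin68° − 35 − 20 − 25 = 0 → A_y = 80 − 52.8482 × 0.927184 = 31.00 kN.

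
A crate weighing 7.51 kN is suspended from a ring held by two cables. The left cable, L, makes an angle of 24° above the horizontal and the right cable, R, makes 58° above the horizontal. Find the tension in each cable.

T_L = 4.019 kN, T_R = 6.928 kN

ΣF_x = 0: −T_L·cos24° + T_R·cos58° = 0 → T_R = 1.72393·T_L.
ΣF_y = 0: T_L·sin24° + T_R·sin58° = 7.51.
Substitute: T_L·(0.406737 + 1.72393·0.848048) = 7.51 → T_L = 4.01881 ≈ 4.019 kN.
Then T_R = 1.72393 × 4.01881 = 6.928 kN.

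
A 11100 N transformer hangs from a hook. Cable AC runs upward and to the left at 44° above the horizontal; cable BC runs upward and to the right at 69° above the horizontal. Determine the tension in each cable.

ΣF_x = 0: −T_AC·cos44° + T_BC·cos69° = 0 → T_BC = 2.00727·T_AC.
ΣF_y = 0: T_AC·sin44° + T_BC·sin69° = 11100.
Substitute: T_AC·(0.694658 + 2.00727·0.93358) = 11100 → T_AC = 4321.41 ≈ 4321 N.
Then T_BC = 2.00727 × 4321.41 = 8674 N.

T_AC = 4321 N, T_BC = 8674 N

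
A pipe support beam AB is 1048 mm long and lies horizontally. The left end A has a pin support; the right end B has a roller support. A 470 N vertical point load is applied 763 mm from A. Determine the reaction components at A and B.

A_x = 0, A_y = 127.8 N, B_y = 342.2 N

Taking moments about A: B_y·1048 − 470·763 = 0 → B_y = 358610/1048 = 342.185 ≈ 342.2 N.
ΣF_y = 0: A_y + 342.185 − 470 = 0 → A_y = 127.8 N.
ΣF_x = 0: no horizontal applied forces, so A_x = 0.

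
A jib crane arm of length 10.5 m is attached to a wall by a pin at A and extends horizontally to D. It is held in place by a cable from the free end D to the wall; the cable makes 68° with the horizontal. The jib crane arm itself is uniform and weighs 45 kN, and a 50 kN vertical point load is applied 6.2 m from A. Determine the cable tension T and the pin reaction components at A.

T = 56.11 kN, A_x = 21.02 kN, A_y = 42.98 kN

ΣM about A: T·sin68°·10.5 − 45·5.25 − 50·6.2 = 0 → T = 546.25/(10.5·0.927184) = 56.1095 ≈ 56.11 kN.
ΣF_x = 0: A_x − T·cos68° = 0 → A_x = 56.1095 × 0.374607 = 21.02 kN.
ΣF_y = 0: A_y + T·sin68° − 45 − 50 = 0 → A_y = 95 − 56.1095 × 0.927184 = 42.98 kN.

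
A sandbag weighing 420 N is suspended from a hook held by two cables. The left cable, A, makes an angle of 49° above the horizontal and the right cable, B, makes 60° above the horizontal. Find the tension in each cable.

ΣF_x = 0: −T_A·cos49° + T_B·cos60° = 0 → T_B = 1.31212·T_A.
ΣF_y = 0: T_A·sin49° + T_B·sin60° = 420.
Substitute: T_A·(0.75471 + 1.31212·0.866025) = 420 → T_A = 222.1 N.
Then T_B = 1.31212 × 222.1 = 291.4 N.

T_A = 222.1 N, T_B = 291.4 N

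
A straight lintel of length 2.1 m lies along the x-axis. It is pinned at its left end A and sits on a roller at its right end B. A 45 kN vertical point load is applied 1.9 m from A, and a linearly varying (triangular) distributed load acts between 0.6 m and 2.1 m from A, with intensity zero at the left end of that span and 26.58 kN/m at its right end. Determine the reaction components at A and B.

Resultant of the triangular load: ½ × 26.58 × 1.5 = 19.935 kN, acting at 1.6 m from A (one-third of the span from the peak).
Moments about A: B_y·2.1 − 45·1.9 − (½·26.58·1.5)·1.6 = 0 → B_y = 117.396/2.1 = 55.9029 ≈ 55.90 kN.
ΣF_y = 0: A_y + 55.9029 − 45 − ½·26.58·1.5 = 0 → A_y = 9.032 kN.
ΣF_x = 0: no horizontal applied forces, so A_x = 0.

A_x = 0, A_y = 9.032 kN, B_y = 55.90 kN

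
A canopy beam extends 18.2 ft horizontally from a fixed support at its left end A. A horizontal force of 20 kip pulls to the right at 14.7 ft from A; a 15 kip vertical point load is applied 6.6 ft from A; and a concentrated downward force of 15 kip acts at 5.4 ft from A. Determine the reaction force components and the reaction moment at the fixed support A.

ΣF_x = 0: A_x + 20 = 0 → A_x = -20.00 kip.
ΣF_y = 0: A_y − 15 − 15 = 0 → A_y = 30.00 kip.
ΣM about A: M_A − 15·6.6 − 15·5.4 = 0 → M_A = 180.0 kip·ft.

A_x = -20.00 kip, A_y = 30.00 kip, M_A = 180.0 kip·ft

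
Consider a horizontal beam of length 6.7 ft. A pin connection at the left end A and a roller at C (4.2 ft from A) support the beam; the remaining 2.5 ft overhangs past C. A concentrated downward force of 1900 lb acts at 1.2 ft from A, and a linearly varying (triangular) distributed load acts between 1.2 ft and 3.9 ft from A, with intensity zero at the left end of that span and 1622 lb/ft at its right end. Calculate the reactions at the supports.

A_x = 0, A_y = 1983 lb, C_y = 2107 lb

Resultant of the triangular load: ½ × 1622 × 2.7 = 2189.7 lb, acting at 3 ft from A (one-third of the span from the peak).
ΣM about A: C_y·4.2 − 1900·1.2 − (½·1622·2.7)·3 = 0 → C_y = 8849.1/4.2 = 2106.93 ≈ 2107 lb.
ΣF_y = 0: A_y + 2106.93 − 1900 − ½·1622·2.7 = 0 → A_y = 1983 lb.
ΣF_x = 0: no horizontal applied forces, so A_x = 0.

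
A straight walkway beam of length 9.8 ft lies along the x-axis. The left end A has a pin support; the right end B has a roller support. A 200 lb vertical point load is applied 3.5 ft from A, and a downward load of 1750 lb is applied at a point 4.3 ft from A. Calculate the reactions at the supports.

A_x = 0, A_y = 1111 lb, B_y = 839.3 lb

ΣM about A: B_y·9.8 − 200·3.5 − 1750·4.3 = 0 → B_y = 8225/9.8 = 839.286 ≈ 839.3 lb.
ΣF_y = 0: A_y + 839.286 − 200 − 1750 = 0 → A_y = 1111 lb.
ΣF_x = 0: no horizontal applied forces, so A_x = 0.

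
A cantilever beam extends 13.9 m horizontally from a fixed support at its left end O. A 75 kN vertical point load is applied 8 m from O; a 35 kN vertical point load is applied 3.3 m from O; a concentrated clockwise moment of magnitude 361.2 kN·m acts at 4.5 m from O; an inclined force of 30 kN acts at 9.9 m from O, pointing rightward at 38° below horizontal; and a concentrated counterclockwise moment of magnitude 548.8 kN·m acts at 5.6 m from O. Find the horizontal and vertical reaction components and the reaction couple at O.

O_x = -23.64 kN, O_y = 128.5 kN, M_O = 710.8 kN·m

ΣF_x = 0: O_x + 30·cos38° = 0 → O_x = -23.64 kN.
ΣF_y = 0: O_y − 75 − 35 − 30·sin38° = 0 → O_y = 128.5 kN.
ΣM about O: M_O − 75·8 − 35·3.3 − 361.2 − 30·sin38°·9.9 + 548.8 = 0 → M_O = 710.8 kN·m.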